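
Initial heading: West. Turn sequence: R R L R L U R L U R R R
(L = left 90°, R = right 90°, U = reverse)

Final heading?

Answer: Final heading: West

Derivation:
Start: West
  R (right (90° clockwise)) -> North
  R (right (90° clockwise)) -> East
  L (left (90° counter-clockwise)) -> North
  R (right (90° clockwise)) -> East
  L (left (90° counter-clockwise)) -> North
  U (U-turn (180°)) -> South
  R (right (90° clockwise)) -> West
  L (left (90° counter-clockwise)) -> South
  U (U-turn (180°)) -> North
  R (right (90° clockwise)) -> East
  R (right (90° clockwise)) -> South
  R (right (90° clockwise)) -> West
Final: West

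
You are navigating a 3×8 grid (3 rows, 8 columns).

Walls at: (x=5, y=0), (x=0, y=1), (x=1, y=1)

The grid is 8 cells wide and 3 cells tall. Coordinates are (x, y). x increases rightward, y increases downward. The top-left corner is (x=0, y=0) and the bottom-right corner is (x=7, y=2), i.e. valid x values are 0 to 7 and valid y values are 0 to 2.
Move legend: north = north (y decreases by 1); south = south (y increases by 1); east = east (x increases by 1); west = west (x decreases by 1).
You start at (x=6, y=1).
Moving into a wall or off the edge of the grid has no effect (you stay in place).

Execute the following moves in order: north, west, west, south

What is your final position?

Answer: Final position: (x=6, y=1)

Derivation:
Start: (x=6, y=1)
  north (north): (x=6, y=1) -> (x=6, y=0)
  west (west): blocked, stay at (x=6, y=0)
  west (west): blocked, stay at (x=6, y=0)
  south (south): (x=6, y=0) -> (x=6, y=1)
Final: (x=6, y=1)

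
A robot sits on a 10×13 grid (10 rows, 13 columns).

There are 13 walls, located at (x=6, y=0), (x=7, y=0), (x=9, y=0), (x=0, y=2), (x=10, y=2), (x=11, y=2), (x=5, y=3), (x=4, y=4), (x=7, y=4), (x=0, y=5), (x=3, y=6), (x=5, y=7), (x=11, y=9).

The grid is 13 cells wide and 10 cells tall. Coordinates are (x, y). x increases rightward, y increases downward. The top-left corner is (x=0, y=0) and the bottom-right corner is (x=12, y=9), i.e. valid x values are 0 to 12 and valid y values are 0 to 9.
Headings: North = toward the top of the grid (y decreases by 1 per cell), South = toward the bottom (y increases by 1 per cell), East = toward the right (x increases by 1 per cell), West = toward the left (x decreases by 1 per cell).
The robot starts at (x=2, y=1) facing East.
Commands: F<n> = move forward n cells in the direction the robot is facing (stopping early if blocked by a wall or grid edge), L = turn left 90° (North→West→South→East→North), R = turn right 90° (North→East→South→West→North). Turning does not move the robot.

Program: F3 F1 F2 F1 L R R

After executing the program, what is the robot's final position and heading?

Answer: Final position: (x=9, y=1), facing South

Derivation:
Start: (x=2, y=1), facing East
  F3: move forward 3, now at (x=5, y=1)
  F1: move forward 1, now at (x=6, y=1)
  F2: move forward 2, now at (x=8, y=1)
  F1: move forward 1, now at (x=9, y=1)
  L: turn left, now facing North
  R: turn right, now facing East
  R: turn right, now facing South
Final: (x=9, y=1), facing South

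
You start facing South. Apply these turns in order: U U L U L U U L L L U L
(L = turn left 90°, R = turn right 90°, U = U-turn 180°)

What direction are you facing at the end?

Start: South
  U (U-turn (180°)) -> North
  U (U-turn (180°)) -> South
  L (left (90° counter-clockwise)) -> East
  U (U-turn (180°)) -> West
  L (left (90° counter-clockwise)) -> South
  U (U-turn (180°)) -> North
  U (U-turn (180°)) -> South
  L (left (90° counter-clockwise)) -> East
  L (left (90° counter-clockwise)) -> North
  L (left (90° counter-clockwise)) -> West
  U (U-turn (180°)) -> East
  L (left (90° counter-clockwise)) -> North
Final: North

Answer: Final heading: North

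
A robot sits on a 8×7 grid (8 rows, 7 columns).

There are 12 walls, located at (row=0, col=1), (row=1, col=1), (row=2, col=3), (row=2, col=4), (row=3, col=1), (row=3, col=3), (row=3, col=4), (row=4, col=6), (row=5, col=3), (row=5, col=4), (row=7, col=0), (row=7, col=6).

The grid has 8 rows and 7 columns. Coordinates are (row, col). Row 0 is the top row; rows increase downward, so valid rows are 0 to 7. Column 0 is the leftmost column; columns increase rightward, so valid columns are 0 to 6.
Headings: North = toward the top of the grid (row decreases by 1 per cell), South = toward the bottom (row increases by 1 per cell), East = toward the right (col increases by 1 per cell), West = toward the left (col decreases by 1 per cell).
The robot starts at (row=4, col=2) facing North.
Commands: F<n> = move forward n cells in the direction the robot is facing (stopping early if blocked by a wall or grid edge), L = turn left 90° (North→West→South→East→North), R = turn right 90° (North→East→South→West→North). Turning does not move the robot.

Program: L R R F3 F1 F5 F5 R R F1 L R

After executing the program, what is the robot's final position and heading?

Start: (row=4, col=2), facing North
  L: turn left, now facing West
  R: turn right, now facing North
  R: turn right, now facing East
  F3: move forward 3, now at (row=4, col=5)
  F1: move forward 0/1 (blocked), now at (row=4, col=5)
  F5: move forward 0/5 (blocked), now at (row=4, col=5)
  F5: move forward 0/5 (blocked), now at (row=4, col=5)
  R: turn right, now facing South
  R: turn right, now facing West
  F1: move forward 1, now at (row=4, col=4)
  L: turn left, now facing South
  R: turn right, now facing West
Final: (row=4, col=4), facing West

Answer: Final position: (row=4, col=4), facing West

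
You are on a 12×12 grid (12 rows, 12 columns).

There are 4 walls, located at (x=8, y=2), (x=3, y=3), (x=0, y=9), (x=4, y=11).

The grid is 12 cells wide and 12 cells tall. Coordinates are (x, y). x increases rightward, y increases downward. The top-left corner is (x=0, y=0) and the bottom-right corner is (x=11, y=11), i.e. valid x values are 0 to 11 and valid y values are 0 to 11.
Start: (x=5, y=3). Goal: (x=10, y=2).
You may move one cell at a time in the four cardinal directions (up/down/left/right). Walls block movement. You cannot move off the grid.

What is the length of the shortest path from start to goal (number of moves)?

Answer: Shortest path length: 6

Derivation:
BFS from (x=5, y=3) until reaching (x=10, y=2):
  Distance 0: (x=5, y=3)
  Distance 1: (x=5, y=2), (x=4, y=3), (x=6, y=3), (x=5, y=4)
  Distance 2: (x=5, y=1), (x=4, y=2), (x=6, y=2), (x=7, y=3), (x=4, y=4), (x=6, y=4), (x=5, y=5)
  Distance 3: (x=5, y=0), (x=4, y=1), (x=6, y=1), (x=3, y=2), (x=7, y=2), (x=8, y=3), (x=3, y=4), (x=7, y=4), (x=4, y=5), (x=6, y=5), (x=5, y=6)
  Distance 4: (x=4, y=0), (x=6, y=0), (x=3, y=1), (x=7, y=1), (x=2, y=2), (x=9, y=3), (x=2, y=4), (x=8, y=4), (x=3, y=5), (x=7, y=5), (x=4, y=6), (x=6, y=6), (x=5, y=7)
  Distance 5: (x=3, y=0), (x=7, y=0), (x=2, y=1), (x=8, y=1), (x=1, y=2), (x=9, y=2), (x=2, y=3), (x=10, y=3), (x=1, y=4), (x=9, y=4), (x=2, y=5), (x=8, y=5), (x=3, y=6), (x=7, y=6), (x=4, y=7), (x=6, y=7), (x=5, y=8)
  Distance 6: (x=2, y=0), (x=8, y=0), (x=1, y=1), (x=9, y=1), (x=0, y=2), (x=10, y=2), (x=1, y=3), (x=11, y=3), (x=0, y=4), (x=10, y=4), (x=1, y=5), (x=9, y=5), (x=2, y=6), (x=8, y=6), (x=3, y=7), (x=7, y=7), (x=4, y=8), (x=6, y=8), (x=5, y=9)  <- goal reached here
One shortest path (6 moves): (x=5, y=3) -> (x=6, y=3) -> (x=7, y=3) -> (x=8, y=3) -> (x=9, y=3) -> (x=10, y=3) -> (x=10, y=2)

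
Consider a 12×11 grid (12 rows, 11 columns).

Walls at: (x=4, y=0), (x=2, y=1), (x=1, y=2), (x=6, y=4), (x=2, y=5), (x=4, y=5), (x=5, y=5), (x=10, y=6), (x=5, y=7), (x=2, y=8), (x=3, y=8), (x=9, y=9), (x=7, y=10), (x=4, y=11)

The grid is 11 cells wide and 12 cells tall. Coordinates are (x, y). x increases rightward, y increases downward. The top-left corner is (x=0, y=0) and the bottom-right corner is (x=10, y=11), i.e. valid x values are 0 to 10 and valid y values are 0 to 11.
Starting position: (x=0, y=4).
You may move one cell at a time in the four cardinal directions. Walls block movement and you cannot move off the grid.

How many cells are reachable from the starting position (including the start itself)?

BFS flood-fill from (x=0, y=4):
  Distance 0: (x=0, y=4)
  Distance 1: (x=0, y=3), (x=1, y=4), (x=0, y=5)
  Distance 2: (x=0, y=2), (x=1, y=3), (x=2, y=4), (x=1, y=5), (x=0, y=6)
  Distance 3: (x=0, y=1), (x=2, y=3), (x=3, y=4), (x=1, y=6), (x=0, y=7)
  Distance 4: (x=0, y=0), (x=1, y=1), (x=2, y=2), (x=3, y=3), (x=4, y=4), (x=3, y=5), (x=2, y=6), (x=1, y=7), (x=0, y=8)
  Distance 5: (x=1, y=0), (x=3, y=2), (x=4, y=3), (x=5, y=4), (x=3, y=6), (x=2, y=7), (x=1, y=8), (x=0, y=9)
  Distance 6: (x=2, y=0), (x=3, y=1), (x=4, y=2), (x=5, y=3), (x=4, y=6), (x=3, y=7), (x=1, y=9), (x=0, y=10)
  Distance 7: (x=3, y=0), (x=4, y=1), (x=5, y=2), (x=6, y=3), (x=5, y=6), (x=4, y=7), (x=2, y=9), (x=1, y=10), (x=0, y=11)
  Distance 8: (x=5, y=1), (x=6, y=2), (x=7, y=3), (x=6, y=6), (x=4, y=8), (x=3, y=9), (x=2, y=10), (x=1, y=11)
  Distance 9: (x=5, y=0), (x=6, y=1), (x=7, y=2), (x=8, y=3), (x=7, y=4), (x=6, y=5), (x=7, y=6), (x=6, y=7), (x=5, y=8), (x=4, y=9), (x=3, y=10), (x=2, y=11)
  Distance 10: (x=6, y=0), (x=7, y=1), (x=8, y=2), (x=9, y=3), (x=8, y=4), (x=7, y=5), (x=8, y=6), (x=7, y=7), (x=6, y=8), (x=5, y=9), (x=4, y=10), (x=3, y=11)
  Distance 11: (x=7, y=0), (x=8, y=1), (x=9, y=2), (x=10, y=3), (x=9, y=4), (x=8, y=5), (x=9, y=6), (x=8, y=7), (x=7, y=8), (x=6, y=9), (x=5, y=10)
  Distance 12: (x=8, y=0), (x=9, y=1), (x=10, y=2), (x=10, y=4), (x=9, y=5), (x=9, y=7), (x=8, y=8), (x=7, y=9), (x=6, y=10), (x=5, y=11)
  Distance 13: (x=9, y=0), (x=10, y=1), (x=10, y=5), (x=10, y=7), (x=9, y=8), (x=8, y=9), (x=6, y=11)
  Distance 14: (x=10, y=0), (x=10, y=8), (x=8, y=10), (x=7, y=11)
  Distance 15: (x=10, y=9), (x=9, y=10), (x=8, y=11)
  Distance 16: (x=10, y=10), (x=9, y=11)
  Distance 17: (x=10, y=11)
Total reachable: 118 (grid has 118 open cells total)

Answer: Reachable cells: 118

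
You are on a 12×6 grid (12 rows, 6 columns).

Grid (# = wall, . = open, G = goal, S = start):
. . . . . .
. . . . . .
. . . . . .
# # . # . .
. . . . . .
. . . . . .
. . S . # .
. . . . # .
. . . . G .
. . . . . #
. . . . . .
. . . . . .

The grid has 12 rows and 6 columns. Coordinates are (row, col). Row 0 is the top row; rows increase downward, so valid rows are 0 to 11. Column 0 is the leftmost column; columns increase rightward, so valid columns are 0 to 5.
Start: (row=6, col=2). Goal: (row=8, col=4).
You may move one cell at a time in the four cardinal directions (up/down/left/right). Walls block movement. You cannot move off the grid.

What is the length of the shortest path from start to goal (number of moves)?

BFS from (row=6, col=2) until reaching (row=8, col=4):
  Distance 0: (row=6, col=2)
  Distance 1: (row=5, col=2), (row=6, col=1), (row=6, col=3), (row=7, col=2)
  Distance 2: (row=4, col=2), (row=5, col=1), (row=5, col=3), (row=6, col=0), (row=7, col=1), (row=7, col=3), (row=8, col=2)
  Distance 3: (row=3, col=2), (row=4, col=1), (row=4, col=3), (row=5, col=0), (row=5, col=4), (row=7, col=0), (row=8, col=1), (row=8, col=3), (row=9, col=2)
  Distance 4: (row=2, col=2), (row=4, col=0), (row=4, col=4), (row=5, col=5), (row=8, col=0), (row=8, col=4), (row=9, col=1), (row=9, col=3), (row=10, col=2)  <- goal reached here
One shortest path (4 moves): (row=6, col=2) -> (row=6, col=3) -> (row=7, col=3) -> (row=8, col=3) -> (row=8, col=4)

Answer: Shortest path length: 4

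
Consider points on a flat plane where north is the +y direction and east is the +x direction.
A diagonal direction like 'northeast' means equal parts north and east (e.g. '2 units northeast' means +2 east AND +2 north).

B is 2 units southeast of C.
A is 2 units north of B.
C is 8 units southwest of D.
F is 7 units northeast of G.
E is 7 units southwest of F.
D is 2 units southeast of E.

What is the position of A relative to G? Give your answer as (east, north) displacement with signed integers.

Place G at the origin (east=0, north=0).
  F is 7 units northeast of G: delta (east=+7, north=+7); F at (east=7, north=7).
  E is 7 units southwest of F: delta (east=-7, north=-7); E at (east=0, north=0).
  D is 2 units southeast of E: delta (east=+2, north=-2); D at (east=2, north=-2).
  C is 8 units southwest of D: delta (east=-8, north=-8); C at (east=-6, north=-10).
  B is 2 units southeast of C: delta (east=+2, north=-2); B at (east=-4, north=-12).
  A is 2 units north of B: delta (east=+0, north=+2); A at (east=-4, north=-10).
Therefore A relative to G: (east=-4, north=-10).

Answer: A is at (east=-4, north=-10) relative to G.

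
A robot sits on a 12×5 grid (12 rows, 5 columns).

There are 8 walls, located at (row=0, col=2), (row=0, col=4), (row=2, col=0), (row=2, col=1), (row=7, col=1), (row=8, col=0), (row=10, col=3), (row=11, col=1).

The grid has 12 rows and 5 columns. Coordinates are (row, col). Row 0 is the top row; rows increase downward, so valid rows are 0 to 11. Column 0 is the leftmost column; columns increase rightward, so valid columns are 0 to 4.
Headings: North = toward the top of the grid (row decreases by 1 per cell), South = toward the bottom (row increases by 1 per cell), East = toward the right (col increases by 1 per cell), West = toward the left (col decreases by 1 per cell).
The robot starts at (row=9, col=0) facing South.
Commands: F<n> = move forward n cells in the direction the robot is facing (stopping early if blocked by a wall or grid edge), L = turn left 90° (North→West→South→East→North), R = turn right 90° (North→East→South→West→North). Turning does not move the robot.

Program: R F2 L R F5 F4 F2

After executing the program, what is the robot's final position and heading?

Start: (row=9, col=0), facing South
  R: turn right, now facing West
  F2: move forward 0/2 (blocked), now at (row=9, col=0)
  L: turn left, now facing South
  R: turn right, now facing West
  F5: move forward 0/5 (blocked), now at (row=9, col=0)
  F4: move forward 0/4 (blocked), now at (row=9, col=0)
  F2: move forward 0/2 (blocked), now at (row=9, col=0)
Final: (row=9, col=0), facing West

Answer: Final position: (row=9, col=0), facing West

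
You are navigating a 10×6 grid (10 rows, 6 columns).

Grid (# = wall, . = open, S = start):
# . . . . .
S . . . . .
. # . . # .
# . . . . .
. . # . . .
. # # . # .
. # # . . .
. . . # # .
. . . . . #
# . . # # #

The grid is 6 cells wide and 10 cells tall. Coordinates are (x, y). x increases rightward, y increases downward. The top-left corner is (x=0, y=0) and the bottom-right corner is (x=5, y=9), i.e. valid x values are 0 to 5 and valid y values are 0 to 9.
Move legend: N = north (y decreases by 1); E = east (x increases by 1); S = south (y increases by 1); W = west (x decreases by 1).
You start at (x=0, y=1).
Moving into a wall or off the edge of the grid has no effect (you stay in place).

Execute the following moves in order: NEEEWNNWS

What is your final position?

Start: (x=0, y=1)
  N (north): blocked, stay at (x=0, y=1)
  E (east): (x=0, y=1) -> (x=1, y=1)
  E (east): (x=1, y=1) -> (x=2, y=1)
  E (east): (x=2, y=1) -> (x=3, y=1)
  W (west): (x=3, y=1) -> (x=2, y=1)
  N (north): (x=2, y=1) -> (x=2, y=0)
  N (north): blocked, stay at (x=2, y=0)
  W (west): (x=2, y=0) -> (x=1, y=0)
  S (south): (x=1, y=0) -> (x=1, y=1)
Final: (x=1, y=1)

Answer: Final position: (x=1, y=1)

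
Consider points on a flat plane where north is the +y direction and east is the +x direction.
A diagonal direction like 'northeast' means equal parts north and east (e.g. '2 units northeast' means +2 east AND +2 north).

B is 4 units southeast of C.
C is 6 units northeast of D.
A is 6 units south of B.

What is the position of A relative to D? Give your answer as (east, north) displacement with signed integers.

Answer: A is at (east=10, north=-4) relative to D.

Derivation:
Place D at the origin (east=0, north=0).
  C is 6 units northeast of D: delta (east=+6, north=+6); C at (east=6, north=6).
  B is 4 units southeast of C: delta (east=+4, north=-4); B at (east=10, north=2).
  A is 6 units south of B: delta (east=+0, north=-6); A at (east=10, north=-4).
Therefore A relative to D: (east=10, north=-4).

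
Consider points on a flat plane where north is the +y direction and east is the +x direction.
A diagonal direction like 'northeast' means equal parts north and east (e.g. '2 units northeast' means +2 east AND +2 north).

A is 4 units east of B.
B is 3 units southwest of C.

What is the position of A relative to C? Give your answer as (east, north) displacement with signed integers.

Place C at the origin (east=0, north=0).
  B is 3 units southwest of C: delta (east=-3, north=-3); B at (east=-3, north=-3).
  A is 4 units east of B: delta (east=+4, north=+0); A at (east=1, north=-3).
Therefore A relative to C: (east=1, north=-3).

Answer: A is at (east=1, north=-3) relative to C.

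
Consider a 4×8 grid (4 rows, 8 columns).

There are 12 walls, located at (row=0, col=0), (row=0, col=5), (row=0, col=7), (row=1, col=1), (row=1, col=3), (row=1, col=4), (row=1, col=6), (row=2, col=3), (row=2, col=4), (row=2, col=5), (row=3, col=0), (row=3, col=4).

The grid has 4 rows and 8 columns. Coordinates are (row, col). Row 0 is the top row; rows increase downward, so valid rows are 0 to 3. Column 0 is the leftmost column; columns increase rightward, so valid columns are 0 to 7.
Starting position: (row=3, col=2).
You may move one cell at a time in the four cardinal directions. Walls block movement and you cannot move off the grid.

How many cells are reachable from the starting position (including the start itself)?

BFS flood-fill from (row=3, col=2):
  Distance 0: (row=3, col=2)
  Distance 1: (row=2, col=2), (row=3, col=1), (row=3, col=3)
  Distance 2: (row=1, col=2), (row=2, col=1)
  Distance 3: (row=0, col=2), (row=2, col=0)
  Distance 4: (row=0, col=1), (row=0, col=3), (row=1, col=0)
  Distance 5: (row=0, col=4)
Total reachable: 12 (grid has 20 open cells total)

Answer: Reachable cells: 12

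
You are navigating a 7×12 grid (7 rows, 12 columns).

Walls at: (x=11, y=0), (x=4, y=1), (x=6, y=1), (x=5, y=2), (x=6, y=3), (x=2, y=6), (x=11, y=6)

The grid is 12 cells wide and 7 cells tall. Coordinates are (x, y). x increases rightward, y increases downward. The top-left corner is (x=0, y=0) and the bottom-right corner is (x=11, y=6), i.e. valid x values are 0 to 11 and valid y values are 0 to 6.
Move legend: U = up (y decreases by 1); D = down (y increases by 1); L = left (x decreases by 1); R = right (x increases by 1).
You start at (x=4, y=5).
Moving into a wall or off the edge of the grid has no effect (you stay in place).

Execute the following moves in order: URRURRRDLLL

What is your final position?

Answer: Final position: (x=6, y=5)

Derivation:
Start: (x=4, y=5)
  U (up): (x=4, y=5) -> (x=4, y=4)
  R (right): (x=4, y=4) -> (x=5, y=4)
  R (right): (x=5, y=4) -> (x=6, y=4)
  U (up): blocked, stay at (x=6, y=4)
  R (right): (x=6, y=4) -> (x=7, y=4)
  R (right): (x=7, y=4) -> (x=8, y=4)
  R (right): (x=8, y=4) -> (x=9, y=4)
  D (down): (x=9, y=4) -> (x=9, y=5)
  L (left): (x=9, y=5) -> (x=8, y=5)
  L (left): (x=8, y=5) -> (x=7, y=5)
  L (left): (x=7, y=5) -> (x=6, y=5)
Final: (x=6, y=5)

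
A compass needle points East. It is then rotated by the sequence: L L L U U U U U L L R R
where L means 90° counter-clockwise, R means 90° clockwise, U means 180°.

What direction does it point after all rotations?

Answer: Final heading: North

Derivation:
Start: East
  L (left (90° counter-clockwise)) -> North
  L (left (90° counter-clockwise)) -> West
  L (left (90° counter-clockwise)) -> South
  U (U-turn (180°)) -> North
  U (U-turn (180°)) -> South
  U (U-turn (180°)) -> North
  U (U-turn (180°)) -> South
  U (U-turn (180°)) -> North
  L (left (90° counter-clockwise)) -> West
  L (left (90° counter-clockwise)) -> South
  R (right (90° clockwise)) -> West
  R (right (90° clockwise)) -> North
Final: North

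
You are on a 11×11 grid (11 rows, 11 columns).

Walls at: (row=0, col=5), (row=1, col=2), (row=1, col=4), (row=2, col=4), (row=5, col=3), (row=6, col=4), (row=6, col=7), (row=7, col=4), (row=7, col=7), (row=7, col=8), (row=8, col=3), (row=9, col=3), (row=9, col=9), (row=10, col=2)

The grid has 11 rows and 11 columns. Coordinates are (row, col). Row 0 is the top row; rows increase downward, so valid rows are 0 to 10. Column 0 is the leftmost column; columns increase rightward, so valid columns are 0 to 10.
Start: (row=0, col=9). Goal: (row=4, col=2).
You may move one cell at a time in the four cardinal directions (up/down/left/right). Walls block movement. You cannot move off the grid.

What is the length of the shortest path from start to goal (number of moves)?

Answer: Shortest path length: 11

Derivation:
BFS from (row=0, col=9) until reaching (row=4, col=2):
  Distance 0: (row=0, col=9)
  Distance 1: (row=0, col=8), (row=0, col=10), (row=1, col=9)
  Distance 2: (row=0, col=7), (row=1, col=8), (row=1, col=10), (row=2, col=9)
  Distance 3: (row=0, col=6), (row=1, col=7), (row=2, col=8), (row=2, col=10), (row=3, col=9)
  Distance 4: (row=1, col=6), (row=2, col=7), (row=3, col=8), (row=3, col=10), (row=4, col=9)
  Distance 5: (row=1, col=5), (row=2, col=6), (row=3, col=7), (row=4, col=8), (row=4, col=10), (row=5, col=9)
  Distance 6: (row=2, col=5), (row=3, col=6), (row=4, col=7), (row=5, col=8), (row=5, col=10), (row=6, col=9)
  Distance 7: (row=3, col=5), (row=4, col=6), (row=5, col=7), (row=6, col=8), (row=6, col=10), (row=7, col=9)
  Distance 8: (row=3, col=4), (row=4, col=5), (row=5, col=6), (row=7, col=10), (row=8, col=9)
  Distance 9: (row=3, col=3), (row=4, col=4), (row=5, col=5), (row=6, col=6), (row=8, col=8), (row=8, col=10)
  Distance 10: (row=2, col=3), (row=3, col=2), (row=4, col=3), (row=5, col=4), (row=6, col=5), (row=7, col=6), (row=8, col=7), (row=9, col=8), (row=9, col=10)
  Distance 11: (row=1, col=3), (row=2, col=2), (row=3, col=1), (row=4, col=2), (row=7, col=5), (row=8, col=6), (row=9, col=7), (row=10, col=8), (row=10, col=10)  <- goal reached here
One shortest path (11 moves): (row=0, col=9) -> (row=0, col=8) -> (row=0, col=7) -> (row=0, col=6) -> (row=1, col=6) -> (row=1, col=5) -> (row=2, col=5) -> (row=3, col=5) -> (row=3, col=4) -> (row=3, col=3) -> (row=3, col=2) -> (row=4, col=2)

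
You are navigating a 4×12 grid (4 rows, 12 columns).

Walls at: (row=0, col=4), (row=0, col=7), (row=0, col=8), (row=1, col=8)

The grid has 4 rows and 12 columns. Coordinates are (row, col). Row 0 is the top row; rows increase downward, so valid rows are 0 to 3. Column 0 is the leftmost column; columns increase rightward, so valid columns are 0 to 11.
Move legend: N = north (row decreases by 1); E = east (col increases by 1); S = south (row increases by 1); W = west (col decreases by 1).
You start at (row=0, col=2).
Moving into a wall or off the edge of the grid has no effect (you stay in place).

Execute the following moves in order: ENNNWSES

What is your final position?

Answer: Final position: (row=2, col=3)

Derivation:
Start: (row=0, col=2)
  E (east): (row=0, col=2) -> (row=0, col=3)
  [×3]N (north): blocked, stay at (row=0, col=3)
  W (west): (row=0, col=3) -> (row=0, col=2)
  S (south): (row=0, col=2) -> (row=1, col=2)
  E (east): (row=1, col=2) -> (row=1, col=3)
  S (south): (row=1, col=3) -> (row=2, col=3)
Final: (row=2, col=3)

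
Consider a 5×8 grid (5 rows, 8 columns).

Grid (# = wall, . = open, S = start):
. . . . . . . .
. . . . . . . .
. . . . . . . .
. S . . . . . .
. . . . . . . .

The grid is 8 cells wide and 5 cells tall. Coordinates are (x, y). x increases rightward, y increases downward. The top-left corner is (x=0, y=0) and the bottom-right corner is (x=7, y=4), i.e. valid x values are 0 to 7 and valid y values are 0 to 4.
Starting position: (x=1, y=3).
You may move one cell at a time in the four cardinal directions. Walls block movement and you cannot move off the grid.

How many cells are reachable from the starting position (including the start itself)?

Answer: Reachable cells: 40

Derivation:
BFS flood-fill from (x=1, y=3):
  Distance 0: (x=1, y=3)
  Distance 1: (x=1, y=2), (x=0, y=3), (x=2, y=3), (x=1, y=4)
  Distance 2: (x=1, y=1), (x=0, y=2), (x=2, y=2), (x=3, y=3), (x=0, y=4), (x=2, y=4)
  Distance 3: (x=1, y=0), (x=0, y=1), (x=2, y=1), (x=3, y=2), (x=4, y=3), (x=3, y=4)
  Distance 4: (x=0, y=0), (x=2, y=0), (x=3, y=1), (x=4, y=2), (x=5, y=3), (x=4, y=4)
  Distance 5: (x=3, y=0), (x=4, y=1), (x=5, y=2), (x=6, y=3), (x=5, y=4)
  Distance 6: (x=4, y=0), (x=5, y=1), (x=6, y=2), (x=7, y=3), (x=6, y=4)
  Distance 7: (x=5, y=0), (x=6, y=1), (x=7, y=2), (x=7, y=4)
  Distance 8: (x=6, y=0), (x=7, y=1)
  Distance 9: (x=7, y=0)
Total reachable: 40 (grid has 40 open cells total)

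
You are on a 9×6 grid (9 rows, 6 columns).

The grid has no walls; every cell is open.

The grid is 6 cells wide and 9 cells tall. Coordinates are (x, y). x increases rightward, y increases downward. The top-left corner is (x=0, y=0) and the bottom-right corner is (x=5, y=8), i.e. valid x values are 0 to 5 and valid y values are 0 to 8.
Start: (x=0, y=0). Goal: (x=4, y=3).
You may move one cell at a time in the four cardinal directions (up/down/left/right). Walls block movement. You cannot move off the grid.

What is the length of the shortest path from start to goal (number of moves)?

Answer: Shortest path length: 7

Derivation:
BFS from (x=0, y=0) until reaching (x=4, y=3):
  Distance 0: (x=0, y=0)
  Distance 1: (x=1, y=0), (x=0, y=1)
  Distance 2: (x=2, y=0), (x=1, y=1), (x=0, y=2)
  Distance 3: (x=3, y=0), (x=2, y=1), (x=1, y=2), (x=0, y=3)
  Distance 4: (x=4, y=0), (x=3, y=1), (x=2, y=2), (x=1, y=3), (x=0, y=4)
  Distance 5: (x=5, y=0), (x=4, y=1), (x=3, y=2), (x=2, y=3), (x=1, y=4), (x=0, y=5)
  Distance 6: (x=5, y=1), (x=4, y=2), (x=3, y=3), (x=2, y=4), (x=1, y=5), (x=0, y=6)
  Distance 7: (x=5, y=2), (x=4, y=3), (x=3, y=4), (x=2, y=5), (x=1, y=6), (x=0, y=7)  <- goal reached here
One shortest path (7 moves): (x=0, y=0) -> (x=1, y=0) -> (x=2, y=0) -> (x=3, y=0) -> (x=4, y=0) -> (x=4, y=1) -> (x=4, y=2) -> (x=4, y=3)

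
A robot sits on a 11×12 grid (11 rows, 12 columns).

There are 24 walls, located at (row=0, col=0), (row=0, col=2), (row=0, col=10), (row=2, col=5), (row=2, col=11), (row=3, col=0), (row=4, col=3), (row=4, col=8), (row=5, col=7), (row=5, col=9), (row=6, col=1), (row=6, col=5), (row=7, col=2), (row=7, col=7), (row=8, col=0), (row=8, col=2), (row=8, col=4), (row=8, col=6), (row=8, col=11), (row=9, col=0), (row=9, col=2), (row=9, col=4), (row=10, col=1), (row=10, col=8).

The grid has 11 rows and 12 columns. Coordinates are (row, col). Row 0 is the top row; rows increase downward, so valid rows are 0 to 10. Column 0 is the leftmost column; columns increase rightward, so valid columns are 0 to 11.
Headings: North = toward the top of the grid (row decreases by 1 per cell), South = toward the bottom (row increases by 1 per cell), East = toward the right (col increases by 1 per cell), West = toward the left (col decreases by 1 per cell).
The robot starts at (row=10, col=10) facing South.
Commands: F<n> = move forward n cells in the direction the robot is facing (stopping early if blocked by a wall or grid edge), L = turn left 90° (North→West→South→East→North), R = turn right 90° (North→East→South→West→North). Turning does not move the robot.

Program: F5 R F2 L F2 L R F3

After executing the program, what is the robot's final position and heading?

Start: (row=10, col=10), facing South
  F5: move forward 0/5 (blocked), now at (row=10, col=10)
  R: turn right, now facing West
  F2: move forward 1/2 (blocked), now at (row=10, col=9)
  L: turn left, now facing South
  F2: move forward 0/2 (blocked), now at (row=10, col=9)
  L: turn left, now facing East
  R: turn right, now facing South
  F3: move forward 0/3 (blocked), now at (row=10, col=9)
Final: (row=10, col=9), facing South

Answer: Final position: (row=10, col=9), facing South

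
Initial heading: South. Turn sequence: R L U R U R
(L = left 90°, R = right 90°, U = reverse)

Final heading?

Answer: Final heading: North

Derivation:
Start: South
  R (right (90° clockwise)) -> West
  L (left (90° counter-clockwise)) -> South
  U (U-turn (180°)) -> North
  R (right (90° clockwise)) -> East
  U (U-turn (180°)) -> West
  R (right (90° clockwise)) -> North
Final: North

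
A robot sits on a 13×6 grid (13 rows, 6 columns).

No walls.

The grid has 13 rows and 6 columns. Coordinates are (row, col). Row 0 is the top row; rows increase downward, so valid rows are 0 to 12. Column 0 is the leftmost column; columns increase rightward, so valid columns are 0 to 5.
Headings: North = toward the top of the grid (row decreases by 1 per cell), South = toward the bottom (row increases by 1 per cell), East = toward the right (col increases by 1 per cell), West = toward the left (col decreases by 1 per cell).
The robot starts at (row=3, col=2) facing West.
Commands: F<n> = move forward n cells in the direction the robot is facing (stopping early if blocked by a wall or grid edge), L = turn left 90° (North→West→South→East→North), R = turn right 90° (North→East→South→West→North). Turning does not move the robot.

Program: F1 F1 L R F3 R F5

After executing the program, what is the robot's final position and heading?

Start: (row=3, col=2), facing West
  F1: move forward 1, now at (row=3, col=1)
  F1: move forward 1, now at (row=3, col=0)
  L: turn left, now facing South
  R: turn right, now facing West
  F3: move forward 0/3 (blocked), now at (row=3, col=0)
  R: turn right, now facing North
  F5: move forward 3/5 (blocked), now at (row=0, col=0)
Final: (row=0, col=0), facing North

Answer: Final position: (row=0, col=0), facing North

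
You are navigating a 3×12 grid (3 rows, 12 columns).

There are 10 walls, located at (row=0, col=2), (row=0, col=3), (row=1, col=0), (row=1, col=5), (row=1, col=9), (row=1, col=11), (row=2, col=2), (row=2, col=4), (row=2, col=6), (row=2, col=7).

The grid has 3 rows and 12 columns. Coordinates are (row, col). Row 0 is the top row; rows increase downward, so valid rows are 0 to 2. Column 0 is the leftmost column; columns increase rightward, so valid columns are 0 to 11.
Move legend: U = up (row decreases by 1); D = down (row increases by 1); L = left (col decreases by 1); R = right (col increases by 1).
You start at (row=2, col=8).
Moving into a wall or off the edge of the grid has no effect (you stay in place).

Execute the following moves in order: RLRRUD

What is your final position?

Start: (row=2, col=8)
  R (right): (row=2, col=8) -> (row=2, col=9)
  L (left): (row=2, col=9) -> (row=2, col=8)
  R (right): (row=2, col=8) -> (row=2, col=9)
  R (right): (row=2, col=9) -> (row=2, col=10)
  U (up): (row=2, col=10) -> (row=1, col=10)
  D (down): (row=1, col=10) -> (row=2, col=10)
Final: (row=2, col=10)

Answer: Final position: (row=2, col=10)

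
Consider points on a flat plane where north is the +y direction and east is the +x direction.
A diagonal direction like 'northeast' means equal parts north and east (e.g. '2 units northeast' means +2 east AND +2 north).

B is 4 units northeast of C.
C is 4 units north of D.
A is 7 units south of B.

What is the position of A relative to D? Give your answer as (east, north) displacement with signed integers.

Place D at the origin (east=0, north=0).
  C is 4 units north of D: delta (east=+0, north=+4); C at (east=0, north=4).
  B is 4 units northeast of C: delta (east=+4, north=+4); B at (east=4, north=8).
  A is 7 units south of B: delta (east=+0, north=-7); A at (east=4, north=1).
Therefore A relative to D: (east=4, north=1).

Answer: A is at (east=4, north=1) relative to D.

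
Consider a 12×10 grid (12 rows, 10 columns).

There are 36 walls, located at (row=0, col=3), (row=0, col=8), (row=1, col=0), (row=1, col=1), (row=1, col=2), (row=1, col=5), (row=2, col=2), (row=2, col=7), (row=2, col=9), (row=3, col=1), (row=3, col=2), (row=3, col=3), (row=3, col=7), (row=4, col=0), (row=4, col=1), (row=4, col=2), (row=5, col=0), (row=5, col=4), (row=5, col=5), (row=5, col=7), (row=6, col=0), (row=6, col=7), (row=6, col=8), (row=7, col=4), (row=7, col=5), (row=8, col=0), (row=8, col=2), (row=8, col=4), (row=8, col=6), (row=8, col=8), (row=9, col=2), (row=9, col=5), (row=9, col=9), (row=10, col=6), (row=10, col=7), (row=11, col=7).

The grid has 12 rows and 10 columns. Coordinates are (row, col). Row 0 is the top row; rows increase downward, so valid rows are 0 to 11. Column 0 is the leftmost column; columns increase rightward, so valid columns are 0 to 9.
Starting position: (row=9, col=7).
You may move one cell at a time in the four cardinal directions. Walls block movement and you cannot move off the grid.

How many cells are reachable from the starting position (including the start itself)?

Answer: Reachable cells: 77

Derivation:
BFS flood-fill from (row=9, col=7):
  Distance 0: (row=9, col=7)
  Distance 1: (row=8, col=7), (row=9, col=6), (row=9, col=8)
  Distance 2: (row=7, col=7), (row=10, col=8)
  Distance 3: (row=7, col=6), (row=7, col=8), (row=10, col=9), (row=11, col=8)
  Distance 4: (row=6, col=6), (row=7, col=9), (row=11, col=9)
  Distance 5: (row=5, col=6), (row=6, col=5), (row=6, col=9), (row=8, col=9)
  Distance 6: (row=4, col=6), (row=5, col=9), (row=6, col=4)
  Distance 7: (row=3, col=6), (row=4, col=5), (row=4, col=7), (row=4, col=9), (row=5, col=8), (row=6, col=3)
  Distance 8: (row=2, col=6), (row=3, col=5), (row=3, col=9), (row=4, col=4), (row=4, col=8), (row=5, col=3), (row=6, col=2), (row=7, col=3)
  Distance 9: (row=1, col=6), (row=2, col=5), (row=3, col=4), (row=3, col=8), (row=4, col=3), (row=5, col=2), (row=6, col=1), (row=7, col=2), (row=8, col=3)
  Distance 10: (row=0, col=6), (row=1, col=7), (row=2, col=4), (row=2, col=8), (row=5, col=1), (row=7, col=1), (row=9, col=3)
  Distance 11: (row=0, col=5), (row=0, col=7), (row=1, col=4), (row=1, col=8), (row=2, col=3), (row=7, col=0), (row=8, col=1), (row=9, col=4), (row=10, col=3)
  Distance 12: (row=0, col=4), (row=1, col=3), (row=1, col=9), (row=9, col=1), (row=10, col=2), (row=10, col=4), (row=11, col=3)
  Distance 13: (row=0, col=9), (row=9, col=0), (row=10, col=1), (row=10, col=5), (row=11, col=2), (row=11, col=4)
  Distance 14: (row=10, col=0), (row=11, col=1), (row=11, col=5)
  Distance 15: (row=11, col=0), (row=11, col=6)
Total reachable: 77 (grid has 84 open cells total)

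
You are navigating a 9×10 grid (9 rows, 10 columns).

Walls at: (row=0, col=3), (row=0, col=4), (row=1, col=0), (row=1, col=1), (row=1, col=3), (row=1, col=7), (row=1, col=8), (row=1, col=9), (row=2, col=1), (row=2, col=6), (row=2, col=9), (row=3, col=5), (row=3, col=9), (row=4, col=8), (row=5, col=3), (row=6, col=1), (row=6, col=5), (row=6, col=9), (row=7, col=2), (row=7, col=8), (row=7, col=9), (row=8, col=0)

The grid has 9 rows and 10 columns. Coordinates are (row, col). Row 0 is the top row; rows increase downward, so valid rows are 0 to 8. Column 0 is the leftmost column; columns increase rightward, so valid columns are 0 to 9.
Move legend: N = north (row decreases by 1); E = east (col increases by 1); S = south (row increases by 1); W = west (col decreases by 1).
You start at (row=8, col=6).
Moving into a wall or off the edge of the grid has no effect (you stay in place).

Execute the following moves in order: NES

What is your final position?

Start: (row=8, col=6)
  N (north): (row=8, col=6) -> (row=7, col=6)
  E (east): (row=7, col=6) -> (row=7, col=7)
  S (south): (row=7, col=7) -> (row=8, col=7)
Final: (row=8, col=7)

Answer: Final position: (row=8, col=7)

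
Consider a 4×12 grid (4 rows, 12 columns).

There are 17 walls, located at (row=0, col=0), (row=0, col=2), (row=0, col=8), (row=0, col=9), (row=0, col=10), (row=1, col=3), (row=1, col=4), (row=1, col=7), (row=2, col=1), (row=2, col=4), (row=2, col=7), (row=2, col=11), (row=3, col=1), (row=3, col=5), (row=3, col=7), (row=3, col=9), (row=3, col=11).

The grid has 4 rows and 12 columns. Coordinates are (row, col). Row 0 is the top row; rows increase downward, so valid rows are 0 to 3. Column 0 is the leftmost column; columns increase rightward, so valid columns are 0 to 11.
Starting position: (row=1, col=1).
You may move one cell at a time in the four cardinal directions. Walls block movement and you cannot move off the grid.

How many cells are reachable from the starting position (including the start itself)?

BFS flood-fill from (row=1, col=1):
  Distance 0: (row=1, col=1)
  Distance 1: (row=0, col=1), (row=1, col=0), (row=1, col=2)
  Distance 2: (row=2, col=0), (row=2, col=2)
  Distance 3: (row=2, col=3), (row=3, col=0), (row=3, col=2)
  Distance 4: (row=3, col=3)
  Distance 5: (row=3, col=4)
Total reachable: 11 (grid has 31 open cells total)

Answer: Reachable cells: 11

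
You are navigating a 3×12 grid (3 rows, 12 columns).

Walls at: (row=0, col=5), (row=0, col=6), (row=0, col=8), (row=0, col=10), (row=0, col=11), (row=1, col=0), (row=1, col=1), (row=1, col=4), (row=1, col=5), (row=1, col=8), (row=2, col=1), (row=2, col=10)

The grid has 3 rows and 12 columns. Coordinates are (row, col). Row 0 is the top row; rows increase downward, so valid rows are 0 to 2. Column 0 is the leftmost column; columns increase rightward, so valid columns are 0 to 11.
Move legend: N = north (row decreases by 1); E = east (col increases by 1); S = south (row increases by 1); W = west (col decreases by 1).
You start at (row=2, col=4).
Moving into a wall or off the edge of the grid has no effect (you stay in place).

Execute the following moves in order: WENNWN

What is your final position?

Answer: Final position: (row=1, col=3)

Derivation:
Start: (row=2, col=4)
  W (west): (row=2, col=4) -> (row=2, col=3)
  E (east): (row=2, col=3) -> (row=2, col=4)
  N (north): blocked, stay at (row=2, col=4)
  N (north): blocked, stay at (row=2, col=4)
  W (west): (row=2, col=4) -> (row=2, col=3)
  N (north): (row=2, col=3) -> (row=1, col=3)
Final: (row=1, col=3)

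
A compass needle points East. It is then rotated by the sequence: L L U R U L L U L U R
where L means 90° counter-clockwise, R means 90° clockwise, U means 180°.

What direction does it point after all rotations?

Answer: Final heading: South

Derivation:
Start: East
  L (left (90° counter-clockwise)) -> North
  L (left (90° counter-clockwise)) -> West
  U (U-turn (180°)) -> East
  R (right (90° clockwise)) -> South
  U (U-turn (180°)) -> North
  L (left (90° counter-clockwise)) -> West
  L (left (90° counter-clockwise)) -> South
  U (U-turn (180°)) -> North
  L (left (90° counter-clockwise)) -> West
  U (U-turn (180°)) -> East
  R (right (90° clockwise)) -> South
Final: South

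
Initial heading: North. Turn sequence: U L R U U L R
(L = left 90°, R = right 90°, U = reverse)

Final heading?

Start: North
  U (U-turn (180°)) -> South
  L (left (90° counter-clockwise)) -> East
  R (right (90° clockwise)) -> South
  U (U-turn (180°)) -> North
  U (U-turn (180°)) -> South
  L (left (90° counter-clockwise)) -> East
  R (right (90° clockwise)) -> South
Final: South

Answer: Final heading: South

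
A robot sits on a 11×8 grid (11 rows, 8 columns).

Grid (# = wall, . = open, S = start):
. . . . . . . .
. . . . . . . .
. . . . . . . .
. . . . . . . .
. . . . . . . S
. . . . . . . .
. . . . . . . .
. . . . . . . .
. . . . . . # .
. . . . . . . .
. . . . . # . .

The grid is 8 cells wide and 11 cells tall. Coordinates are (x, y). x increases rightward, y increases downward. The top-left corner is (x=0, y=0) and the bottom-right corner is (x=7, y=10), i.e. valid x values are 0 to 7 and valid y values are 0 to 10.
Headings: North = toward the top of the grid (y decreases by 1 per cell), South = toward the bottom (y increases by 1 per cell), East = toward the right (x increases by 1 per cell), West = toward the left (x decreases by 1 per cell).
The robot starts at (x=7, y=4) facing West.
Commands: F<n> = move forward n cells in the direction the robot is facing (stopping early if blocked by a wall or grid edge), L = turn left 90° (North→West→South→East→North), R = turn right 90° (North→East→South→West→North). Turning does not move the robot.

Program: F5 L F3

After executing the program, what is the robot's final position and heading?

Start: (x=7, y=4), facing West
  F5: move forward 5, now at (x=2, y=4)
  L: turn left, now facing South
  F3: move forward 3, now at (x=2, y=7)
Final: (x=2, y=7), facing South

Answer: Final position: (x=2, y=7), facing South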